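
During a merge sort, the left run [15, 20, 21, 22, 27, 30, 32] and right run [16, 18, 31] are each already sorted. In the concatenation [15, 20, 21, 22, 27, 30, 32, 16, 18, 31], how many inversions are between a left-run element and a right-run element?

13 split inversions

Count, for every r in R, how many entries of L exceed r:
r = 16: 20, 21, 22, 27, 30, 32 → 6
r = 18: 20, 21, 22, 27, 30, 32 → 6
r = 31: 32 → 1
Cross-inversions: 6 + 6 + 1 = 13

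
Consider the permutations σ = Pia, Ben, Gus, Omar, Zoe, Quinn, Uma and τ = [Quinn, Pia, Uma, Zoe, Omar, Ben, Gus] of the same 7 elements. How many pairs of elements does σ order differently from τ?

14

Assign each item its position (1..7) in the first ordering, then rewrite the second ordering as that position sequence:
positions: Pia→1, Ben→2, Gus→3, Omar→4, Zoe→5, Quinn→6, Uma→7
second ordering as positions: [6, 1, 7, 5, 4, 2, 3]
Discordant pairs = inversions in this position sequence.
6: 1, 5, 4, 2, 3 → 5
1: 0
7: 5, 4, 2, 3 → 4
5: 4, 2, 3 → 3
4: 2, 3 → 2
2: 0
3: 0
Total: 5 + 0 + 4 + 3 + 2 + 0 + 0 = 14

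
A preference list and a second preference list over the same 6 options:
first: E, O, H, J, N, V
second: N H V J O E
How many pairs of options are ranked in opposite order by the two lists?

Assign each item its position (1..6) in the first ordering, then rewrite the second ordering as that position sequence:
positions: E→1, O→2, H→3, J→4, N→5, V→6
second ordering as positions: [5, 3, 6, 4, 2, 1]
Discordant pairs = inversions in this position sequence.
5: 3, 4, 2, 1 → 4
3: 2, 1 → 2
6: 4, 2, 1 → 3
4: 2, 1 → 2
2: 1 → 1
1: 0
Total: 4 + 2 + 3 + 2 + 1 + 0 = 12

12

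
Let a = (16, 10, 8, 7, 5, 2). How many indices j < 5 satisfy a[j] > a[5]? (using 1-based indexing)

4 such elements

The element at index 5 is 5.
Elements before it: 16, 10, 8, 7
Those larger than 5: 16, 10, 8, 7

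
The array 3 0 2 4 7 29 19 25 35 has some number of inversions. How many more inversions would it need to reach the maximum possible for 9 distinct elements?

Maximum inversions for 9 distinct elements is C(9, 2) = 9·8/2 = 36.
Current inversions — for each element, count later smaller elements:
3: 2
0: 0
2: 0
4: 0
7: 0
29: 2
19: 0
25: 0
35: 0
Current total: 2 + 0 + 0 + 0 + 0 + 2 + 0 + 0 + 0 = 4
Shortfall: 36 − 4 = 32

32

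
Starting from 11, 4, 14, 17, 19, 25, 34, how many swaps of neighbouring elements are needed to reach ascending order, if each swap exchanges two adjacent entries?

1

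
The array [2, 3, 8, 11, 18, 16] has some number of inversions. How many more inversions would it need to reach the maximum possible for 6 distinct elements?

14

Maximum inversions for 6 distinct elements is C(6, 2) = 6·5/2 = 15.
Current inversions — for each element, count later smaller elements:
2: 0
3: 0
8: 0
11: 0
18: 1
16: 0
Current total: 0 + 0 + 0 + 0 + 1 + 0 = 1
Shortfall: 15 − 1 = 14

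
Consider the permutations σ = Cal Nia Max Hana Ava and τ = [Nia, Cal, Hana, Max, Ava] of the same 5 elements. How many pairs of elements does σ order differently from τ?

2

Assign each item its position (1..5) in the first ordering, then rewrite the second ordering as that position sequence:
positions: Cal→1, Nia→2, Max→3, Hana→4, Ava→5
second ordering as positions: [2, 1, 4, 3, 5]
Discordant pairs = inversions in this position sequence.
2: 1 → 1
1: 0
4: 3 → 1
3: 0
5: 0
Total: 1 + 0 + 1 + 0 + 0 = 2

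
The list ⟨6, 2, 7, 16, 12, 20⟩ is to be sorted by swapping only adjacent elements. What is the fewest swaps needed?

Minimum adjacent swaps = number of inversions (each swap of adjacent out-of-order elements removes one inversion and no swap can remove more).
Count inversions — for each element, later elements that are smaller:
6: 2 → 1
2: none → 0
7: none → 0
16: 12 → 1
12: none → 0
20: none → 0
Total inversions: 1 + 0 + 0 + 1 + 0 + 0 = 2

2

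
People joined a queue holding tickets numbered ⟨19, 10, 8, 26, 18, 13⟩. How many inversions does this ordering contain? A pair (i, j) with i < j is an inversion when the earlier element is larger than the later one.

Inversions: 8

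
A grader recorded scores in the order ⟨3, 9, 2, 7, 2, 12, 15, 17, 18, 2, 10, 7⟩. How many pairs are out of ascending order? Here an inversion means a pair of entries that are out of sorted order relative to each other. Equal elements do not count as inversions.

Sweep left to right; for each value list the smaller values that follow it:
3 → 2, 2, 2 → 3
9 → 2, 7, 2, 2, 7 → 5
2 → none → 0
7 → 2, 2 → 2
2 → none → 0
12 → 2, 10, 7 → 3
15 → 2, 10, 7 → 3
17 → 2, 10, 7 → 3
18 → 2, 10, 7 → 3
2 → none → 0
10 → 7 → 1
7 → none → 0
Sum: 3 + 5 + 0 + 2 + 0 + 3 + 3 + 3 + 3 + 0 + 1 + 0 = 23

23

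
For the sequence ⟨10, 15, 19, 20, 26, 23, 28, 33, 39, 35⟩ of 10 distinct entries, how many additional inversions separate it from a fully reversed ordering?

43 inversions short

Maximum inversions for 10 distinct elements is C(10, 2) = 10·9/2 = 45.
Current inversions — for each element, count later smaller elements:
10: 0
15: 0
19: 0
20: 0
26: 1
23: 0
28: 0
33: 0
39: 1
35: 0
Current total: 0 + 0 + 0 + 0 + 1 + 0 + 0 + 0 + 1 + 0 = 2
Shortfall: 45 − 2 = 43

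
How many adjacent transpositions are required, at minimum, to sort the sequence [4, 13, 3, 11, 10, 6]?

Each adjacent swap fixes exactly one inversion, so the minimum swap count equals the number of inversions.
Count inversions — for each element, later elements that are smaller:
4: 3 → 1
13: 3, 11, 10, 6 → 4
3: none → 0
11: 10, 6 → 2
10: 6 → 1
6: none → 0
Total inversions: 1 + 4 + 0 + 2 + 1 + 0 = 8

8 swaps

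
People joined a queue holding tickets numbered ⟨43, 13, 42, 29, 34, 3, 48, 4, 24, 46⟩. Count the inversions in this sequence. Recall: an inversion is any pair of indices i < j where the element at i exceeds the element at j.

For each element, count later entries that are smaller:
43 → 13, 42, 29, 34, 3, 4, 24 → 7
13 → 3, 4 → 2
42 → 29, 34, 3, 4, 24 → 5
29 → 3, 4, 24 → 3
34 → 3, 4, 24 → 3
3 → none → 0
48 → 4, 24, 46 → 3
4 → none → 0
24 → none → 0
46 → none → 0
Sum: 7 + 2 + 5 + 3 + 3 + 0 + 3 + 0 + 0 + 0 = 23

23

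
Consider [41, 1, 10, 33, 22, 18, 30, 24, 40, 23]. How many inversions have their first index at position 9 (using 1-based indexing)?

1

The element at index 9 is 40.
Elements after it: 23
Those smaller than 40: 23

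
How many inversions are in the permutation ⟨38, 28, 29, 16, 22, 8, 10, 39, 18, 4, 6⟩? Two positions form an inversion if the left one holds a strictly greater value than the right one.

Out-of-order pairs: 41

Count, for each position, how many later elements it exceeds:
38: 9
28: 7
29: 7
16: 4
22: 5
8: 2
10: 2
39: 3
18: 2
4: 0
6: 0
Sum: 9 + 7 + 7 + 4 + 5 + 2 + 2 + 3 + 2 + 0 + 0 = 41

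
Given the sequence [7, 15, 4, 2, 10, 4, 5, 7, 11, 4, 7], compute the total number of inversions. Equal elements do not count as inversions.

24

Element-by-element contributions:
7: 5
15: 9
4: 1
2: 0
10: 5
4: 0
5: 1
7: 1
11: 2
4: 0
7: 0
Sum: 5 + 9 + 1 + 0 + 5 + 0 + 1 + 1 + 2 + 0 + 0 = 24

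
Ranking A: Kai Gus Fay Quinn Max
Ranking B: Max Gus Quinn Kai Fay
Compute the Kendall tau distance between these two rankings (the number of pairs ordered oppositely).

7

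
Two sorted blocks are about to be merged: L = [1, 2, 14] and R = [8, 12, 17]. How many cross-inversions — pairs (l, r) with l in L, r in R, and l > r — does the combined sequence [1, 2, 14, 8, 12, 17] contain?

Count, for every r in R, how many entries of L exceed r:
r = 8: 14 → 1
r = 12: 14 → 1
r = 17: none → 0
Cross-inversions: 1 + 1 + 0 = 2

Split inversions: 2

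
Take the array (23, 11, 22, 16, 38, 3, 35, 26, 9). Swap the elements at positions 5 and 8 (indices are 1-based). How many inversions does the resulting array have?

Positions 5 and 8 hold 38 and 26; after swapping, the array is [23, 11, 22, 16, 26, 3, 35, 38, 9].
Sweep left to right; for each value list the smaller values that follow it:
23: 5
11: 2
22: 3
16: 2
26: 2
3: 0
35: 1
38: 1
9: 0
Sum: 5 + 2 + 3 + 2 + 2 + 0 + 1 + 1 + 0 = 16

16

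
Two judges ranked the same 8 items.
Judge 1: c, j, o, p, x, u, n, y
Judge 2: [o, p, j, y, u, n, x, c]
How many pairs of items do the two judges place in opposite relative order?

14 discordant pairs

Assign each item its position (1..8) in the first ordering, then rewrite the second ordering as that position sequence:
positions: c→1, j→2, o→3, p→4, x→5, u→6, n→7, y→8
second ordering as positions: [3, 4, 2, 8, 6, 7, 5, 1]
Discordant pairs = inversions in this position sequence.
3: 2, 1 → 2
4: 2, 1 → 2
2: 1 → 1
8: 6, 7, 5, 1 → 4
6: 5, 1 → 2
7: 5, 1 → 2
5: 1 → 1
1: 0
Total: 2 + 2 + 1 + 4 + 2 + 2 + 1 + 0 = 14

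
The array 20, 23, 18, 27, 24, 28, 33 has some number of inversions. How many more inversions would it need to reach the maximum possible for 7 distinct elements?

18 inversions short

Maximum inversions for 7 distinct elements is C(7, 2) = 7·6/2 = 21.
Current inversions — for each element, count later smaller elements:
20: 1
23: 1
18: 0
27: 1
24: 0
28: 0
33: 0
Current total: 1 + 1 + 0 + 1 + 0 + 0 + 0 = 3
Shortfall: 21 − 3 = 18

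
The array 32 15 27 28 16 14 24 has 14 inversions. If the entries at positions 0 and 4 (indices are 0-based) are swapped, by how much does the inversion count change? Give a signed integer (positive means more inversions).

Positions 0 and 4 hold 32 and 16; after swapping, the array is [16, 15, 27, 28, 32, 14, 24].
Element-by-element contributions:
16 → 15, 14 → 2
15 → 14 → 1
27 → 14, 24 → 2
28 → 14, 24 → 2
32 → 14, 24 → 2
14 → none → 0
24 → none → 0
Sum: 2 + 1 + 2 + 2 + 2 + 0 + 0 = 9
Change: 9 − 14 = -5

-5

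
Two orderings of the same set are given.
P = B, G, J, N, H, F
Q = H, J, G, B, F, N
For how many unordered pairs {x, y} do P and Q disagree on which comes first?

Assign each item its position (1..6) in the first ordering, then rewrite the second ordering as that position sequence:
positions: B→1, G→2, J→3, N→4, H→5, F→6
second ordering as positions: [5, 3, 2, 1, 6, 4]
Discordant pairs = inversions in this position sequence.
5: 3, 2, 1, 4 → 4
3: 2, 1 → 2
2: 1 → 1
1: 0
6: 4 → 1
4: 0
Total: 4 + 2 + 1 + 0 + 1 + 0 = 8

8 disagreeing pairs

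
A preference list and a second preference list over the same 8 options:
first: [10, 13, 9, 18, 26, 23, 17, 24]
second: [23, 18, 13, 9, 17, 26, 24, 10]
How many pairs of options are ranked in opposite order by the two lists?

Assign each item its position (1..8) in the first ordering, then rewrite the second ordering as that position sequence:
positions: 10→1, 13→2, 9→3, 18→4, 26→5, 23→6, 17→7, 24→8
second ordering as positions: [6, 4, 2, 3, 7, 5, 8, 1]
Discordant pairs = inversions in this position sequence.
6: 4, 2, 3, 5, 1 → 5
4: 2, 3, 1 → 3
2: 1 → 1
3: 1 → 1
7: 5, 1 → 2
5: 1 → 1
8: 1 → 1
1: 0
Total: 5 + 3 + 1 + 1 + 2 + 1 + 1 + 0 = 14

14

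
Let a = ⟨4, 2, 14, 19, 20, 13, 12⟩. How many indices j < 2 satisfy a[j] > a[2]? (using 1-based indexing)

The element at index 2 is 2.
Elements before it: 4
Those larger than 2: 4

1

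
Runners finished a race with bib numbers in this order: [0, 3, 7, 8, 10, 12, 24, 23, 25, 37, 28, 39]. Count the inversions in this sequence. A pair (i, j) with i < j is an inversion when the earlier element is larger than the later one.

Count, for each position, how many later elements it exceeds:
0: 0
3: 0
7: 0
8: 0
10: 0
12: 0
24: 1
23: 0
25: 0
37: 1
28: 0
39: 0
Sum: 0 + 0 + 0 + 0 + 0 + 0 + 1 + 0 + 0 + 1 + 0 + 0 = 2

There are 2 inversions.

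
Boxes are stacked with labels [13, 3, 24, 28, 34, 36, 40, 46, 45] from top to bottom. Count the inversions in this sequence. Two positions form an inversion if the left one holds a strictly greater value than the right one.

There are 2 inversions.

For each element, count later entries that are smaller:
13 → 3 → 1
3 → none → 0
24 → none → 0
28 → none → 0
34 → none → 0
36 → none → 0
40 → none → 0
46 → 45 → 1
45 → none → 0
Sum: 1 + 0 + 0 + 0 + 0 + 0 + 0 + 1 + 0 = 2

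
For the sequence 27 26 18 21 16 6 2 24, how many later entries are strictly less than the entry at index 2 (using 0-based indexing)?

3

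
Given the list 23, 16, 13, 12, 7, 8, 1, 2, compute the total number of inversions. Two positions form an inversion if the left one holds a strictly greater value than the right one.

Inversions: 26

Element-by-element contributions:
23: 7
16: 6
13: 5
12: 4
7: 2
8: 2
1: 0
2: 0
Sum: 7 + 6 + 5 + 4 + 2 + 2 + 0 + 0 = 26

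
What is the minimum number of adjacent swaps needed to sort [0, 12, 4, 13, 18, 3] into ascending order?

There are 5 adjacent swaps.

Each adjacent swap fixes exactly one inversion, so the minimum swap count equals the number of inversions.
Count inversions — for each element, later elements that are smaller:
0: none → 0
12: 4, 3 → 2
4: 3 → 1
13: 3 → 1
18: 3 → 1
3: none → 0
Total inversions: 0 + 2 + 1 + 1 + 1 + 0 = 5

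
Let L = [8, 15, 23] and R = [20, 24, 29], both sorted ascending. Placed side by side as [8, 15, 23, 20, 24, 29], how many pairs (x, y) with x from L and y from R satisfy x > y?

Count, for every r in R, how many entries of L exceed r:
r = 20: 23 → 1
r = 24: none → 0
r = 29: none → 0
Cross-inversions: 1 + 0 + 0 = 1

1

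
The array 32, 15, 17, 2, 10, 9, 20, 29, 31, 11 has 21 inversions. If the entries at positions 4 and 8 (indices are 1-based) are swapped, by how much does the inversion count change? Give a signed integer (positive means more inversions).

+7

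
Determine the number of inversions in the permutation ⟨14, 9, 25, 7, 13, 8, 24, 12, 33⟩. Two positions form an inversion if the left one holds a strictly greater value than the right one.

Inversions: 15

Element-by-element contributions:
14 → 9, 7, 13, 8, 12 → 5
9 → 7, 8 → 2
25 → 7, 13, 8, 24, 12 → 5
7 → none → 0
13 → 8, 12 → 2
8 → none → 0
24 → 12 → 1
12 → none → 0
33 → none → 0
Sum: 5 + 2 + 5 + 0 + 2 + 0 + 1 + 0 + 0 = 15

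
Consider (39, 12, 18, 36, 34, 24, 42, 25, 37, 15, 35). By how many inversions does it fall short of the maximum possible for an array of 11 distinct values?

Maximum inversions for 11 distinct elements is C(11, 2) = 11·10/2 = 55.
Current inversions — for each element, count later smaller elements:
39: 9
12: 0
18: 1
36: 5
34: 3
24: 1
42: 4
25: 1
37: 2
15: 0
35: 0
Current total: 9 + 0 + 1 + 5 + 3 + 1 + 4 + 1 + 2 + 0 + 0 = 26
Shortfall: 55 − 26 = 29

29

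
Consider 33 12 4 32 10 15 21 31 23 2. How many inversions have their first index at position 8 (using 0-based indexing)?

1

The element at index 8 is 23.
Elements after it: 2
Those smaller than 23: 2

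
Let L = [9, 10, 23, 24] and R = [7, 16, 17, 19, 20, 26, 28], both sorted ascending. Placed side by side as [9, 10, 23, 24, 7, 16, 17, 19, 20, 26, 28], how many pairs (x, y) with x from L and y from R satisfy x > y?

For each element r of the right run, count left-run elements greater than r:
r = 7: 9, 10, 23, 24 → 4
r = 16: 23, 24 → 2
r = 17: 23, 24 → 2
r = 19: 23, 24 → 2
r = 20: 23, 24 → 2
r = 26: none → 0
r = 28: none → 0
Cross-inversions: 4 + 2 + 2 + 2 + 2 + 0 + 0 = 12

12 split inversions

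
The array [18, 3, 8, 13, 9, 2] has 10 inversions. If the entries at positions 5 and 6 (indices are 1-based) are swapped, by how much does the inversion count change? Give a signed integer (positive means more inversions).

-1

Positions 5 and 6 hold 9 and 2; after swapping, the array is [18, 3, 8, 13, 2, 9].
Sweep left to right; for each value list the smaller values that follow it:
18: 5
3: 1
8: 1
13: 2
2: 0
9: 0
Sum: 5 + 1 + 1 + 2 + 0 + 0 = 9
Change: 9 − 10 = -1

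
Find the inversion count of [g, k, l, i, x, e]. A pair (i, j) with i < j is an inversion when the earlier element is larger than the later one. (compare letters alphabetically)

Inversion pairs (indices are 1-based):
(1,6): g > e
(2,4): k > i
(2,6): k > e
(3,4): l > i
(3,6): l > e
(4,6): i > e
(5,6): x > e
That's 7 pairs.

7 inversions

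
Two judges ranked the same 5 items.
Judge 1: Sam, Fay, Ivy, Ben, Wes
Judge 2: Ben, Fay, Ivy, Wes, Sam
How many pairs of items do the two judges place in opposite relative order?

Discordant pairs: 6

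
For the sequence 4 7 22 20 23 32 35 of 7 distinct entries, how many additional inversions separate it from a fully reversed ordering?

20

Maximum inversions for 7 distinct elements is C(7, 2) = 7·6/2 = 21.
Current inversions — for each element, count later smaller elements:
4: 0
7: 0
22: 1
20: 0
23: 0
32: 0
35: 0
Current total: 0 + 0 + 1 + 0 + 0 + 0 + 0 = 1
Shortfall: 21 − 1 = 20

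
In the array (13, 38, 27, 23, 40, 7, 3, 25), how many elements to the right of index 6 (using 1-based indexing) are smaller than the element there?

The element at index 6 is 7.
Elements after it: 3, 25
Those smaller than 7: 3

1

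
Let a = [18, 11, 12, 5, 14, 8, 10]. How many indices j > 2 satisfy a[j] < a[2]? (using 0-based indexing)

3

The element at index 2 is 12.
Elements after it: 5, 14, 8, 10
Those smaller than 12: 5, 8, 10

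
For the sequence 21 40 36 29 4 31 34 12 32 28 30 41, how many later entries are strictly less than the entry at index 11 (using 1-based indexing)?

0 such elements

The element at index 11 is 30.
Elements after it: 41
None of them are smaller than 30.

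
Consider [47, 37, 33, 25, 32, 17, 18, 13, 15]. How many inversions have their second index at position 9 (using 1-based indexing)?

7

The element at index 9 is 15.
Elements before it: 47, 37, 33, 25, 32, 17, 18, 13
Those larger than 15: 47, 37, 33, 25, 32, 17, 18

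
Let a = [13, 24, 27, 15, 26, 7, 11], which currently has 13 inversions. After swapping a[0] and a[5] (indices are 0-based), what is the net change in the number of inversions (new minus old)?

Positions 0 and 5 hold 13 and 7; after swapping, the array is [7, 24, 27, 15, 26, 13, 11].
Sweep left to right; for each value list the smaller values that follow it:
7: 0
24: 3
27: 4
15: 2
26: 2
13: 1
11: 0
Sum: 0 + 3 + 4 + 2 + 2 + 1 + 0 = 12
Change: 12 − 13 = -1

-1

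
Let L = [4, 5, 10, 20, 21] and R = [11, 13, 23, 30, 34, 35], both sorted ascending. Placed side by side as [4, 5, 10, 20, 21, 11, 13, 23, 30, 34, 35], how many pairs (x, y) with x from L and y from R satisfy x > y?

There are 4 cross-inversions.

Count, for every r in R, how many entries of L exceed r:
r = 11: 20, 21 → 2
r = 13: 20, 21 → 2
r = 23: none → 0
r = 30: none → 0
r = 34: none → 0
r = 35: none → 0
Cross-inversions: 2 + 2 + 0 + 0 + 0 + 0 = 4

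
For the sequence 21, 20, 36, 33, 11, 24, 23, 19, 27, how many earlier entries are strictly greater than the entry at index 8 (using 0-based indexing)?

2

The element at index 8 is 27.
Elements before it: 21, 20, 36, 33, 11, 24, 23, 19
Those larger than 27: 36, 33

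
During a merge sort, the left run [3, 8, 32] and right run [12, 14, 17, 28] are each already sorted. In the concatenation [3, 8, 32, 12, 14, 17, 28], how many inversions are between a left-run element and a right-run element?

4

Count, for every r in R, how many entries of L exceed r:
r = 12: 32 → 1
r = 14: 32 → 1
r = 17: 32 → 1
r = 28: 32 → 1
Cross-inversions: 1 + 1 + 1 + 1 = 4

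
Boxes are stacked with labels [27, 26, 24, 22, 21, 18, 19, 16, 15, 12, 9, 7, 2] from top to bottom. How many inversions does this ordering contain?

77 out-of-order pairs

Count, for each position, how many later elements it exceeds:
27 → 26, 24, 22, 21, 18, 19, 16, 15, 12, 9, 7, 2 → 12
26 → 24, 22, 21, 18, 19, 16, 15, 12, 9, 7, 2 → 11
24 → 22, 21, 18, 19, 16, 15, 12, 9, 7, 2 → 10
22 → 21, 18, 19, 16, 15, 12, 9, 7, 2 → 9
21 → 18, 19, 16, 15, 12, 9, 7, 2 → 8
18 → 16, 15, 12, 9, 7, 2 → 6
19 → 16, 15, 12, 9, 7, 2 → 6
16 → 15, 12, 9, 7, 2 → 5
15 → 12, 9, 7, 2 → 4
12 → 9, 7, 2 → 3
9 → 7, 2 → 2
7 → 2 → 1
2 → none → 0
Sum: 12 + 11 + 10 + 9 + 8 + 6 + 6 + 5 + 4 + 3 + 2 + 1 + 0 = 77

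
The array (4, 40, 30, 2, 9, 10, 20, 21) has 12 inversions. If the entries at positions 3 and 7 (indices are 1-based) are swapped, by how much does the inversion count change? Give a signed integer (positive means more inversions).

-1

Positions 3 and 7 hold 30 and 20; after swapping, the array is [4, 40, 20, 2, 9, 10, 30, 21].
Element-by-element contributions:
4: 1
40: 6
20: 3
2: 0
9: 0
10: 0
30: 1
21: 0
Sum: 1 + 6 + 3 + 0 + 0 + 0 + 1 + 0 = 11
Change: 11 − 12 = -1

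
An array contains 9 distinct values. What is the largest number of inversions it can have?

36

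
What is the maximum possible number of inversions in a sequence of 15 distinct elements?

105

The maximum occurs when the array is in strictly decreasing order: every one of the C(15, 2) pairs is inverted.
C(15, 2) = 15·14/2 = 105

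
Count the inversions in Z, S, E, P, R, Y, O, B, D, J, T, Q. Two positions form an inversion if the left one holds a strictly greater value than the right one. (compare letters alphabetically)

40

Sweep left to right; for each value list the smaller values that follow it:
Z → S, E, P, R, Y, O, B, D, J, T, Q → 11
S → E, P, R, O, B, D, J, Q → 8
E → B, D → 2
P → O, B, D, J → 4
R → O, B, D, J, Q → 5
Y → O, B, D, J, T, Q → 6
O → B, D, J → 3
B → none → 0
D → none → 0
J → none → 0
T → Q → 1
Q → none → 0
Sum: 11 + 8 + 2 + 4 + 5 + 6 + 3 + 0 + 0 + 0 + 1 + 0 = 40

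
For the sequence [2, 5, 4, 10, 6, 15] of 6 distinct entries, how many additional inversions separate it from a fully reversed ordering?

Maximum inversions for 6 distinct elements is C(6, 2) = 6·5/2 = 15.
Current inversions — for each element, count later smaller elements:
2: 0
5: 1
4: 0
10: 1
6: 0
15: 0
Current total: 0 + 1 + 0 + 1 + 0 + 0 = 2
Shortfall: 15 − 2 = 13

13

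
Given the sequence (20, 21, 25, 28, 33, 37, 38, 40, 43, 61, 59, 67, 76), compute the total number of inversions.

For each element, count later entries that are smaller:
20: 0
21: 0
25: 0
28: 0
33: 0
37: 0
38: 0
40: 0
43: 0
61: 1
59: 0
67: 0
76: 0
Sum: 0 + 0 + 0 + 0 + 0 + 0 + 0 + 0 + 0 + 1 + 0 + 0 + 0 = 1

Inversions: 1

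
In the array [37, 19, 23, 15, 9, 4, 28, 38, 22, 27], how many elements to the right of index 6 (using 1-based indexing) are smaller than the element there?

0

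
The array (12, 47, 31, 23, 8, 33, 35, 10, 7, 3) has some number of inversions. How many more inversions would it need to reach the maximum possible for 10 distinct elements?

13 inversions short

Maximum inversions for 10 distinct elements is C(10, 2) = 10·9/2 = 45.
Current inversions — for each element, count later smaller elements:
12: 4
47: 8
31: 5
23: 4
8: 2
33: 3
35: 3
10: 2
7: 1
3: 0
Current total: 4 + 8 + 5 + 4 + 2 + 3 + 3 + 2 + 1 + 0 = 32
Shortfall: 45 − 32 = 13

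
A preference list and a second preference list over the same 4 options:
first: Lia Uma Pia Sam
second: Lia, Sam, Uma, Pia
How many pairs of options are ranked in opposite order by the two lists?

2 pairs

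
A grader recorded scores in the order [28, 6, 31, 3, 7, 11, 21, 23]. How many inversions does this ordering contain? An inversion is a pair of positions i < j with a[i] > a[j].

12 inversions

Sweep left to right; for each value list the smaller values that follow it:
28 → 6, 3, 7, 11, 21, 23 → 6
6 → 3 → 1
31 → 3, 7, 11, 21, 23 → 5
3 → none → 0
7 → none → 0
11 → none → 0
21 → none → 0
23 → none → 0
Sum: 6 + 1 + 5 + 0 + 0 + 0 + 0 + 0 = 12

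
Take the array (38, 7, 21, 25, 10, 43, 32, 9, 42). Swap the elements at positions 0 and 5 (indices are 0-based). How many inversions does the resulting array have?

Positions 0 and 5 hold 38 and 43; after swapping, the array is [43, 7, 21, 25, 10, 38, 32, 9, 42].
Sweep left to right; for each value list the smaller values that follow it:
43 → 7, 21, 25, 10, 38, 32, 9, 42 → 8
7 → none → 0
21 → 10, 9 → 2
25 → 10, 9 → 2
10 → 9 → 1
38 → 32, 9 → 2
32 → 9 → 1
9 → none → 0
42 → none → 0
Sum: 8 + 0 + 2 + 2 + 1 + 2 + 1 + 0 + 0 = 16

16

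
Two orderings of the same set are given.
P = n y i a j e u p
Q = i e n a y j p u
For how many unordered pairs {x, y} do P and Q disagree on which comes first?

Assign each item its position (1..8) in the first ordering, then rewrite the second ordering as that position sequence:
positions: n→1, y→2, i→3, a→4, j→5, e→6, u→7, p→8
second ordering as positions: [3, 6, 1, 4, 2, 5, 8, 7]
Discordant pairs = inversions in this position sequence.
3: 1, 2 → 2
6: 1, 4, 2, 5 → 4
1: 0
4: 2 → 1
2: 0
5: 0
8: 7 → 1
7: 0
Total: 2 + 4 + 0 + 1 + 0 + 0 + 1 + 0 = 8

8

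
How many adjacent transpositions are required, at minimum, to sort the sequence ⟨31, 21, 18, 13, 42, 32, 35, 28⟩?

Each adjacent swap fixes exactly one inversion, so the minimum swap count equals the number of inversions.
Count inversions — for each element, later elements that are smaller:
31: 21, 18, 13, 28 → 4
21: 18, 13 → 2
18: 13 → 1
13: none → 0
42: 32, 35, 28 → 3
32: 28 → 1
35: 28 → 1
28: none → 0
Total inversions: 4 + 2 + 1 + 0 + 3 + 1 + 1 + 0 = 12

12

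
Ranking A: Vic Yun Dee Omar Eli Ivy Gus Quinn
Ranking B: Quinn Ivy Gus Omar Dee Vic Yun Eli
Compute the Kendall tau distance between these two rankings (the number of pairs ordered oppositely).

Assign each item its position (1..8) in the first ordering, then rewrite the second ordering as that position sequence:
positions: Vic→1, Yun→2, Dee→3, Omar→4, Eli→5, Ivy→6, Gus→7, Quinn→8
second ordering as positions: [8, 6, 7, 4, 3, 1, 2, 5]
Discordant pairs = inversions in this position sequence.
8: 6, 7, 4, 3, 1, 2, 5 → 7
6: 4, 3, 1, 2, 5 → 5
7: 4, 3, 1, 2, 5 → 5
4: 3, 1, 2 → 3
3: 1, 2 → 2
1: 0
2: 0
5: 0
Total: 7 + 5 + 5 + 3 + 2 + 0 + 0 + 0 = 22

22 discordant pairs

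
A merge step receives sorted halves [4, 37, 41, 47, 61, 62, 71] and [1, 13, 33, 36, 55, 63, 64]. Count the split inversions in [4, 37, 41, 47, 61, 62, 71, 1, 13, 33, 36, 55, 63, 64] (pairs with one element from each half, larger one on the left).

30 cross-inversions

Take each right-half value and tally the left-half values above it:
r = 1: 4, 37, 41, 47, 61, 62, 71 → 7
r = 13: 37, 41, 47, 61, 62, 71 → 6
r = 33: 37, 41, 47, 61, 62, 71 → 6
r = 36: 37, 41, 47, 61, 62, 71 → 6
r = 55: 61, 62, 71 → 3
r = 63: 71 → 1
r = 64: 71 → 1
Cross-inversions: 7 + 6 + 6 + 6 + 3 + 1 + 1 = 30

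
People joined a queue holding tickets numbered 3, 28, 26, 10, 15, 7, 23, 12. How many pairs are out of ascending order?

Count, for each position, how many later elements it exceeds:
3: 0
28: 6
26: 5
10: 1
15: 2
7: 0
23: 1
12: 0
Sum: 0 + 6 + 5 + 1 + 2 + 0 + 1 + 0 = 15

Out-of-order pairs: 15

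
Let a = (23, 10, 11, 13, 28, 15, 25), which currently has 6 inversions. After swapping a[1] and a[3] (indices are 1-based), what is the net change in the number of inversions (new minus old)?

Positions 1 and 3 hold 23 and 11; after swapping, the array is [11, 10, 23, 13, 28, 15, 25].
Count, for each position, how many later elements it exceeds:
11: 1
10: 0
23: 2
13: 0
28: 2
15: 0
25: 0
Sum: 1 + 0 + 2 + 0 + 2 + 0 + 0 = 5
Change: 5 − 6 = -1

-1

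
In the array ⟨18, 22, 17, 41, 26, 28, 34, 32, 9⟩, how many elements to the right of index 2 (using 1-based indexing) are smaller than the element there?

The element at index 2 is 22.
Elements after it: 17, 41, 26, 28, 34, 32, 9
Those smaller than 22: 17, 9

2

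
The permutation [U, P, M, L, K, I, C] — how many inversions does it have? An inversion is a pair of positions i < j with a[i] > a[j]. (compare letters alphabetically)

Element-by-element contributions:
U → P, M, L, K, I, C → 6
P → M, L, K, I, C → 5
M → L, K, I, C → 4
L → K, I, C → 3
K → I, C → 2
I → C → 1
C → none → 0
Sum: 6 + 5 + 4 + 3 + 2 + 1 + 0 = 21

21 out-of-order pairs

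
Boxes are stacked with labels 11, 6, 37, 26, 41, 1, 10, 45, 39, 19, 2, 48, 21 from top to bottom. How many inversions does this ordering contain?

33

For each element, count later entries that are smaller:
11 → 6, 1, 10, 2 → 4
6 → 1, 2 → 2
37 → 26, 1, 10, 19, 2, 21 → 6
26 → 1, 10, 19, 2, 21 → 5
41 → 1, 10, 39, 19, 2, 21 → 6
1 → none → 0
10 → 2 → 1
45 → 39, 19, 2, 21 → 4
39 → 19, 2, 21 → 3
19 → 2 → 1
2 → none → 0
48 → 21 → 1
21 → none → 0
Sum: 4 + 2 + 6 + 5 + 6 + 0 + 1 + 4 + 3 + 1 + 0 + 1 + 0 = 33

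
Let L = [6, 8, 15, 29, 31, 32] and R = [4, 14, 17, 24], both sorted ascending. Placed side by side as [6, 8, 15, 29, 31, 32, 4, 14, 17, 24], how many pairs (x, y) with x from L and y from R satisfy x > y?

16 split inversions

Count, for every r in R, how many entries of L exceed r:
r = 4: 6, 8, 15, 29, 31, 32 → 6
r = 14: 15, 29, 31, 32 → 4
r = 17: 29, 31, 32 → 3
r = 24: 29, 31, 32 → 3
Cross-inversions: 6 + 4 + 3 + 3 = 16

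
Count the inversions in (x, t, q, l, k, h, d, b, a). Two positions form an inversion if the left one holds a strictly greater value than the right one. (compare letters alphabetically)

There are 36 inversions.

For each element, count later entries that are smaller:
x: 8
t: 7
q: 6
l: 5
k: 4
h: 3
d: 2
b: 1
a: 0
Sum: 8 + 7 + 6 + 5 + 4 + 3 + 2 + 1 + 0 = 36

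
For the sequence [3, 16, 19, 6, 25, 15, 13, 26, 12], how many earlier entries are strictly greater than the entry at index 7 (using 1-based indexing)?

4 such elements

The element at index 7 is 13.
Elements before it: 3, 16, 19, 6, 25, 15
Those larger than 13: 16, 19, 25, 15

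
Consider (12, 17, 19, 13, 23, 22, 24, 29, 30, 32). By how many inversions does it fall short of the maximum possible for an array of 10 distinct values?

Maximum inversions for 10 distinct elements is C(10, 2) = 10·9/2 = 45.
Current inversions — for each element, count later smaller elements:
12: 0
17: 1
19: 1
13: 0
23: 1
22: 0
24: 0
29: 0
30: 0
32: 0
Current total: 0 + 1 + 1 + 0 + 1 + 0 + 0 + 0 + 0 + 0 = 3
Shortfall: 45 − 3 = 42

42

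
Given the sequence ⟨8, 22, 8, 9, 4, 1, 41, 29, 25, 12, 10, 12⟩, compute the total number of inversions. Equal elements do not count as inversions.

27 out-of-order pairs

Count, for each position, how many later elements it exceeds:
8: 2
22: 7
8: 2
9: 2
4: 1
1: 0
41: 5
29: 4
25: 3
12: 1
10: 0
12: 0
Sum: 2 + 7 + 2 + 2 + 1 + 0 + 5 + 4 + 3 + 1 + 0 + 0 = 27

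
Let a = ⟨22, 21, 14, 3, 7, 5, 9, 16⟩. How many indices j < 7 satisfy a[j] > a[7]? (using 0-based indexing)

2 such elements

The element at index 7 is 16.
Elements before it: 22, 21, 14, 3, 7, 5, 9
Those larger than 16: 22, 21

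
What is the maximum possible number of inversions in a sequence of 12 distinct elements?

The maximum occurs when the array is in strictly decreasing order: every one of the C(12, 2) pairs is inverted.
C(12, 2) = 12·11/2 = 66

66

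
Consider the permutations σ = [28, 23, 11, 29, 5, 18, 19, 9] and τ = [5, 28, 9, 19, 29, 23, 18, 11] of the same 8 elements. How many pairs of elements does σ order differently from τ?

Assign each item its position (1..8) in the first ordering, then rewrite the second ordering as that position sequence:
positions: 28→1, 23→2, 11→3, 29→4, 5→5, 18→6, 19→7, 9→8
second ordering as positions: [5, 1, 8, 7, 4, 2, 6, 3]
Discordant pairs = inversions in this position sequence.
5: 1, 4, 2, 3 → 4
1: 0
8: 7, 4, 2, 6, 3 → 5
7: 4, 2, 6, 3 → 4
4: 2, 3 → 2
2: 0
6: 3 → 1
3: 0
Total: 4 + 0 + 5 + 4 + 2 + 0 + 1 + 0 = 16

16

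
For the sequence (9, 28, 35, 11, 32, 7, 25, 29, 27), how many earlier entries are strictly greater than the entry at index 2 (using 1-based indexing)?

0 such elements

The element at index 2 is 28.
Elements before it: 9
None of them are larger than 28.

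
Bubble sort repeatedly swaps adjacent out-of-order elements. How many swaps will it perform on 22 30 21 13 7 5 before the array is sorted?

Adjacent swaps: 14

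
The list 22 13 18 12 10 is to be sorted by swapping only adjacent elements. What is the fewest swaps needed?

9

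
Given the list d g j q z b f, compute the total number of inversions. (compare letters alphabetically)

Inversion pairs (indices are 1-based):
(1,6): d > b
(2,6): g > b
(2,7): g > f
(3,6): j > b
(3,7): j > f
(4,6): q > b
(4,7): q > f
(5,6): z > b
(5,7): z > f
That's 9 pairs.

9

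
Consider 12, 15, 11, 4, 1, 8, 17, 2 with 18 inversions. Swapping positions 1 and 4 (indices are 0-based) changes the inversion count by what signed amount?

-5

Positions 1 and 4 hold 15 and 1; after swapping, the array is [12, 1, 11, 4, 15, 8, 17, 2].
Count, for each position, how many later elements it exceeds:
12 → 1, 11, 4, 8, 2 → 5
1 → none → 0
11 → 4, 8, 2 → 3
4 → 2 → 1
15 → 8, 2 → 2
8 → 2 → 1
17 → 2 → 1
2 → none → 0
Sum: 5 + 0 + 3 + 1 + 2 + 1 + 1 + 0 = 13
Change: 13 − 18 = -5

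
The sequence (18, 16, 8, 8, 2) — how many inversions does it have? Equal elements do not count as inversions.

9

Listing every pair i<j with a[i]>a[j] (using 0-based positions):
(0,1): 18 > 16
(0,2): 18 > 8
(0,3): 18 > 8
(0,4): 18 > 2
(1,2): 16 > 8
(1,3): 16 > 8
(1,4): 16 > 2
(2,4): 8 > 2
(3,4): 8 > 2
That's 9 pairs.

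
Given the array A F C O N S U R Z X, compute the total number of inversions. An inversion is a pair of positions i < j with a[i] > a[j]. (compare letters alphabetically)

5

Element-by-element contributions:
A → none → 0
F → C → 1
C → none → 0
O → N → 1
N → none → 0
S → R → 1
U → R → 1
R → none → 0
Z → X → 1
X → none → 0
Sum: 0 + 1 + 0 + 1 + 0 + 1 + 1 + 0 + 1 + 0 = 5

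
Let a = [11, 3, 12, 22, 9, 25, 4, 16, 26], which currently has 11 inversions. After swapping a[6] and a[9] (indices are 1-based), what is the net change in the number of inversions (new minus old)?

+1

Positions 6 and 9 hold 25 and 26; after swapping, the array is [11, 3, 12, 22, 9, 26, 4, 16, 25].
Element-by-element contributions:
11: 3
3: 0
12: 2
22: 3
9: 1
26: 3
4: 0
16: 0
25: 0
Sum: 3 + 0 + 2 + 3 + 1 + 3 + 0 + 0 + 0 = 12
Change: 12 − 11 = +1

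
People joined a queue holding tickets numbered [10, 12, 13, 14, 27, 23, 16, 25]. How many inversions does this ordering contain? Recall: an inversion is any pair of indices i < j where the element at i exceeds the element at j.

4 inversions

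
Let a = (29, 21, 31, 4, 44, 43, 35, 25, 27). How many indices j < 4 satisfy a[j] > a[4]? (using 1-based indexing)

The element at index 4 is 4.
Elements before it: 29, 21, 31
Those larger than 4: 29, 21, 31

3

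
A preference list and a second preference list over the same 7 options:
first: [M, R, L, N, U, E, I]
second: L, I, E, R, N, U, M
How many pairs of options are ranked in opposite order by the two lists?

Assign each item its position (1..7) in the first ordering, then rewrite the second ordering as that position sequence:
positions: M→1, R→2, L→3, N→4, U→5, E→6, I→7
second ordering as positions: [3, 7, 6, 2, 4, 5, 1]
Discordant pairs = inversions in this position sequence.
3: 2, 1 → 2
7: 6, 2, 4, 5, 1 → 5
6: 2, 4, 5, 1 → 4
2: 1 → 1
4: 1 → 1
5: 1 → 1
1: 0
Total: 2 + 5 + 4 + 1 + 1 + 1 + 0 = 14

Pairs: 14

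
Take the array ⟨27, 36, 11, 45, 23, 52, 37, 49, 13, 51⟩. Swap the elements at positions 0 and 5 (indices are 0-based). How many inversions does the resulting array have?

Inversions: 21

Positions 0 and 5 hold 27 and 52; after swapping, the array is [52, 36, 11, 45, 23, 27, 37, 49, 13, 51].
Count, for each position, how many later elements it exceeds:
52: 9
36: 4
11: 0
45: 4
23: 1
27: 1
37: 1
49: 1
13: 0
51: 0
Sum: 9 + 4 + 0 + 4 + 1 + 1 + 1 + 1 + 0 + 0 = 21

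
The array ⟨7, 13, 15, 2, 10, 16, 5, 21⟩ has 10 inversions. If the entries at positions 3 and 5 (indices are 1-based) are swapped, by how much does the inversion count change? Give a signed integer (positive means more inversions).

Positions 3 and 5 hold 15 and 10; after swapping, the array is [7, 13, 10, 2, 15, 16, 5, 21].
Sweep left to right; for each value list the smaller values that follow it:
7 → 2, 5 → 2
13 → 10, 2, 5 → 3
10 → 2, 5 → 2
2 → none → 0
15 → 5 → 1
16 → 5 → 1
5 → none → 0
21 → none → 0
Sum: 2 + 3 + 2 + 0 + 1 + 1 + 0 + 0 = 9
Change: 9 − 10 = -1

-1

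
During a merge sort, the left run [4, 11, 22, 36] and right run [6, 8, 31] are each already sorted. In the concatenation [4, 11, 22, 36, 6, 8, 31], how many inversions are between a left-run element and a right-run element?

7

Count, for every r in R, how many entries of L exceed r:
r = 6: 11, 22, 36 → 3
r = 8: 11, 22, 36 → 3
r = 31: 36 → 1
Cross-inversions: 3 + 3 + 1 = 7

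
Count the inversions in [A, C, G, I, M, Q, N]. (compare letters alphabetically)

Count, for each position, how many later elements it exceeds:
A → none → 0
C → none → 0
G → none → 0
I → none → 0
M → none → 0
Q → N → 1
N → none → 0
Sum: 0 + 0 + 0 + 0 + 0 + 1 + 0 = 1

1 inversion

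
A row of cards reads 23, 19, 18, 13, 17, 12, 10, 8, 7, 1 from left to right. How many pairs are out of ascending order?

44

Element-by-element contributions:
23 → 19, 18, 13, 17, 12, 10, 8, 7, 1 → 9
19 → 18, 13, 17, 12, 10, 8, 7, 1 → 8
18 → 13, 17, 12, 10, 8, 7, 1 → 7
13 → 12, 10, 8, 7, 1 → 5
17 → 12, 10, 8, 7, 1 → 5
12 → 10, 8, 7, 1 → 4
10 → 8, 7, 1 → 3
8 → 7, 1 → 2
7 → 1 → 1
1 → none → 0
Sum: 9 + 8 + 7 + 5 + 5 + 4 + 3 + 2 + 1 + 0 = 44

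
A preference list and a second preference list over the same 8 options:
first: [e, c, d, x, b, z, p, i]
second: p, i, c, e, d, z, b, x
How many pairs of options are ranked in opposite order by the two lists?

Assign each item its position (1..8) in the first ordering, then rewrite the second ordering as that position sequence:
positions: e→1, c→2, d→3, x→4, b→5, z→6, p→7, i→8
second ordering as positions: [7, 8, 2, 1, 3, 6, 5, 4]
Discordant pairs = inversions in this position sequence.
7: 2, 1, 3, 6, 5, 4 → 6
8: 2, 1, 3, 6, 5, 4 → 6
2: 1 → 1
1: 0
3: 0
6: 5, 4 → 2
5: 4 → 1
4: 0
Total: 6 + 6 + 1 + 0 + 0 + 2 + 1 + 0 = 16

Pairs: 16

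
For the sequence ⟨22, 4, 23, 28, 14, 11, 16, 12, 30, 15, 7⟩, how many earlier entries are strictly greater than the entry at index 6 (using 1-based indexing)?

The element at index 6 is 11.
Elements before it: 22, 4, 23, 28, 14
Those larger than 11: 22, 23, 28, 14

4 such elements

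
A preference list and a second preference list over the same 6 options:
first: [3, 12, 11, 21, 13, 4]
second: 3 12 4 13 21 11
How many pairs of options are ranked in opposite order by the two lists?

6

Assign each item its position (1..6) in the first ordering, then rewrite the second ordering as that position sequence:
positions: 3→1, 12→2, 11→3, 21→4, 13→5, 4→6
second ordering as positions: [1, 2, 6, 5, 4, 3]
Discordant pairs = inversions in this position sequence.
1: 0
2: 0
6: 5, 4, 3 → 3
5: 4, 3 → 2
4: 3 → 1
3: 0
Total: 0 + 0 + 3 + 2 + 1 + 0 = 6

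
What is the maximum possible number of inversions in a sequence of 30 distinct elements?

435

The maximum occurs when the array is in strictly decreasing order: every one of the C(30, 2) pairs is inverted.
C(30, 2) = 30·29/2 = 435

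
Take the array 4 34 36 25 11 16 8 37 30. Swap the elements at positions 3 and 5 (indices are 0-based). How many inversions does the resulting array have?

15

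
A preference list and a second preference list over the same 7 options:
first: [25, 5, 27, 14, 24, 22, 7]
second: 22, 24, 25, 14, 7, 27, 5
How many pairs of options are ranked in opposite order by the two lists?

Assign each item its position (1..7) in the first ordering, then rewrite the second ordering as that position sequence:
positions: 25→1, 5→2, 27→3, 14→4, 24→5, 22→6, 7→7
second ordering as positions: [6, 5, 1, 4, 7, 3, 2]
Discordant pairs = inversions in this position sequence.
6: 5, 1, 4, 3, 2 → 5
5: 1, 4, 3, 2 → 4
1: 0
4: 3, 2 → 2
7: 3, 2 → 2
3: 2 → 1
2: 0
Total: 5 + 4 + 0 + 2 + 2 + 1 + 0 = 14

14 pairs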